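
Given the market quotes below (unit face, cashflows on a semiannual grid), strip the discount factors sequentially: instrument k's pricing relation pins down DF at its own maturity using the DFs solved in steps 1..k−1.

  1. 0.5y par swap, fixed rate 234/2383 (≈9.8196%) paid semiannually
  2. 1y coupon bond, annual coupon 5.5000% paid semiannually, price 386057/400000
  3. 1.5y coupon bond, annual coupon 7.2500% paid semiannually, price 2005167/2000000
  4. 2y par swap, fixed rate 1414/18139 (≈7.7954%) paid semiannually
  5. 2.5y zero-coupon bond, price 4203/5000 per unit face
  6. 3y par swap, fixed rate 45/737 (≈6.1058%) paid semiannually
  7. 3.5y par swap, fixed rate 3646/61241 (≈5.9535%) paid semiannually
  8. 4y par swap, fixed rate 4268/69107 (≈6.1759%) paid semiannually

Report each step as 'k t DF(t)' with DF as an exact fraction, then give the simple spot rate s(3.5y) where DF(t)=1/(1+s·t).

step 1 [0.5y] swap r/2=117/2383: DF=(1 − 117/2383·(0))/(1+117/2383) = 2383/2500 ≈ 0.953200
step 2 [1y] bond c/2=11/400: DF=(386057/400000 − 11/400·(0.953200))/(1+11/400) = 4569/5000 ≈ 0.913800
step 3 [1.5y] bond c/2=29/800: DF=(2005167/2000000 − 29/800·(0.953200+0.913800))/(1+29/800) = 4511/5000 ≈ 0.902200
step 4 [2y] swap r/2=707/18139: DF=(1 − 707/18139·(0.953200+0.913800+0.902200))/(1+707/18139) = 4293/5000 ≈ 0.858600
step 5 [2.5y] zero: DF = P = 4203/5000 ≈ 0.840600
step 6 [3y] swap r/2=45/1474: DF=(1 − 45/1474·(0.953200+0.913800+0.902200+0.858600+0.840600))/(1+45/1474) = 419/500 ≈ 0.838000
step 7 [3.5y] swap r/2=1823/61241: DF=(1 − 1823/61241·(0.953200+0.913800+0.902200+0.858600+0.840600+0.838000))/(1+1823/61241) = 8177/10000 ≈ 0.817700
step 8 [4y] swap r/2=2134/69107: DF=(1 − 2134/69107·(0.953200+0.913800+0.902200+0.858600+0.840600+0.838000+0.817700))/(1+2134/69107) = 3933/5000 ≈ 0.786600

1 1/2 2383/2500
2 1 4569/5000
3 3/2 4511/5000
4 2 4293/5000
5 5/2 4203/5000
6 3 419/500
7 7/2 8177/10000
8 4 3933/5000
s(3.5y) = (1/(8177/10000) − 1)/(7/2) = 3646/57239 ≈ 6.3698%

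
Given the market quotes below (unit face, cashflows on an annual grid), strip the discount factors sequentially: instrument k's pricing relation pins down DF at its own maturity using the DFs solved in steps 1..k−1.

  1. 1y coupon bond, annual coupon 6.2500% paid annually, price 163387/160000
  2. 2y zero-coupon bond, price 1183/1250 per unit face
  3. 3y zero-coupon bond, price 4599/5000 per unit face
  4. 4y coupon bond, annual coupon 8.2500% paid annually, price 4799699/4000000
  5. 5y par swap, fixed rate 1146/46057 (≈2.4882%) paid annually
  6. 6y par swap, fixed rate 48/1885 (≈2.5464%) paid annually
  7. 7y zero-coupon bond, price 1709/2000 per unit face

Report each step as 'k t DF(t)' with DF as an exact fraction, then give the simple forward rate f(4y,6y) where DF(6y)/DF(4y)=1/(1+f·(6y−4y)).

1 1 9611/10000
2 2 1183/1250
3 3 4599/5000
4 4 893/1000
5 5 4427/5000
6 6 538/625
7 7 1709/2000
f(4y,6y) = ((893/1000)/(538/625) − 1)/(2) = 161/8608 ≈ 1.8704%

step 1 [1y] bond c/1=1/16: DF=(163387/160000 − 1/16·(0))/(1+1/16) = 9611/10000 ≈ 0.961100
step 2 [2y] zero: DF = P = 1183/1250 ≈ 0.946400
step 3 [3y] zero: DF = P = 4599/5000 ≈ 0.919800
step 4 [4y] bond c/1=33/400: DF=(4799699/4000000 − 33/400·(0.961100+0.946400+0.919800))/(1+33/400) = 893/1000 ≈ 0.893000
step 5 [5y] swap r/1=1146/46057: DF=(1 − 1146/46057·(0.961100+0.946400+0.919800+0.893000))/(1+1146/46057) = 4427/5000 ≈ 0.885400
step 6 [6y] swap r/1=48/1885: DF=(1 − 48/1885·(0.961100+0.946400+0.919800+0.893000+0.885400))/(1+48/1885) = 538/625 ≈ 0.860800
step 7 [7y] zero: DF = P = 1709/2000 ≈ 0.854500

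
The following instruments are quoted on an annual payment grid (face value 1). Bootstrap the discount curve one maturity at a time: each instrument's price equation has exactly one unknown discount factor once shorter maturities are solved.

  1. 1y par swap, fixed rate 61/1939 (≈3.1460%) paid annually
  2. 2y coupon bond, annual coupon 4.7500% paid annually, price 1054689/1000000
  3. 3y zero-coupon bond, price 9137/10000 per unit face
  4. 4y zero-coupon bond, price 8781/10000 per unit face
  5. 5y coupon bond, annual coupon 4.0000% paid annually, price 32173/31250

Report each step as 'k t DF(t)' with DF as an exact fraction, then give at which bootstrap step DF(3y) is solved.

1 1 1939/2000
2 2 9629/10000
3 3 9137/10000
4 4 8781/10000
5 5 8467/10000
DF(3y) is solved at step 3

step 1 [1y] swap r/1=61/1939: DF=(1 − 61/1939·(0))/(1+61/1939) = 1939/2000 ≈ 0.969500
step 2 [2y] bond c/1=19/400: DF=(1054689/1000000 − 19/400·(0.969500))/(1+19/400) = 9629/10000 ≈ 0.962900
step 3 [3y] zero: DF = P = 9137/10000 ≈ 0.913700
step 4 [4y] zero: DF = P = 8781/10000 ≈ 0.878100
step 5 [5y] bond c/1=1/25: DF=(32173/31250 − 1/25·(0.969500+0.962900+0.913700+0.878100))/(1+1/25) = 8467/10000 ≈ 0.846700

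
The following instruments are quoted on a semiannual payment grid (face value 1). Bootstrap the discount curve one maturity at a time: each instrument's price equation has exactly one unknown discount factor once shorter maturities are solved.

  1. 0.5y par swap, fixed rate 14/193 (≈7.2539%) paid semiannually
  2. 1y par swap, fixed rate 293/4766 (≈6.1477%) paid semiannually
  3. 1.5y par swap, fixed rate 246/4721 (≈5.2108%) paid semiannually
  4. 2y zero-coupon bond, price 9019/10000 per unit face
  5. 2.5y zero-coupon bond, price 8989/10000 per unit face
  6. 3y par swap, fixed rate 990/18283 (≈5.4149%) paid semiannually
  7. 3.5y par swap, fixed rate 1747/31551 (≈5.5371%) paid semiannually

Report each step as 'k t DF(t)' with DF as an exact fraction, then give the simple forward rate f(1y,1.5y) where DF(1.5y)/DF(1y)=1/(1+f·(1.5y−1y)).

1 1/2 193/200
2 1 4707/5000
3 3/2 4631/5000
4 2 9019/10000
5 5/2 8989/10000
6 3 1703/2000
7 7/2 8253/10000
f(1y,1.5y) = ((4707/5000)/(4631/5000) − 1)/(1/2) = 152/4631 ≈ 3.2822%

step 1 [0.5y] swap r/2=7/193: DF=(1 − 7/193·(0))/(1+7/193) = 193/200 ≈ 0.965000
step 2 [1y] swap r/2=293/9532: DF=(1 − 293/9532·(0.965000))/(1+293/9532) = 4707/5000 ≈ 0.941400
step 3 [1.5y] swap r/2=123/4721: DF=(1 − 123/4721·(0.965000+0.941400))/(1+123/4721) = 4631/5000 ≈ 0.926200
step 4 [2y] zero: DF = P = 9019/10000 ≈ 0.901900
step 5 [2.5y] zero: DF = P = 8989/10000 ≈ 0.898900
step 6 [3y] swap r/2=495/18283: DF=(1 − 495/18283·(0.965000+0.941400+0.926200+0.901900+0.898900))/(1+495/18283) = 1703/2000 ≈ 0.851500
step 7 [3.5y] swap r/2=1747/63102: DF=(1 − 1747/63102·(0.965000+0.941400+0.926200+0.901900+0.898900+0.851500))/(1+1747/63102) = 8253/10000 ≈ 0.825300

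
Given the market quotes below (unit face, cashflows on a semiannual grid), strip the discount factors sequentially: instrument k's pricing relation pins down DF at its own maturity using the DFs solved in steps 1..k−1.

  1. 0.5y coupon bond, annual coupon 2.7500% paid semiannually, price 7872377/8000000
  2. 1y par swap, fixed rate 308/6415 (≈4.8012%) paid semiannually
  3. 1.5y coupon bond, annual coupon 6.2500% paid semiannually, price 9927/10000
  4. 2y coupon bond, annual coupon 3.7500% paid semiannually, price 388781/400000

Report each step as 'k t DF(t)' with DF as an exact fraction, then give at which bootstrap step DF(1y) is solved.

1 1/2 9707/10000
2 1 4769/5000
3 3/2 9043/10000
4 2 451/500
DF(1y) is solved at step 2

step 1 [0.5y] bond c/2=11/800: DF=(7872377/8000000 − 11/800·(0))/(1+11/800) = 9707/10000 ≈ 0.970700
step 2 [1y] swap r/2=154/6415: DF=(1 − 154/6415·(0.970700))/(1+154/6415) = 4769/5000 ≈ 0.953800
step 3 [1.5y] bond c/2=1/32: DF=(9927/10000 − 1/32·(0.970700+0.953800))/(1+1/32) = 9043/10000 ≈ 0.904300
step 4 [2y] bond c/2=3/160: DF=(388781/400000 − 3/160·(0.970700+0.953800+0.904300))/(1+3/160) = 451/500 ≈ 0.902000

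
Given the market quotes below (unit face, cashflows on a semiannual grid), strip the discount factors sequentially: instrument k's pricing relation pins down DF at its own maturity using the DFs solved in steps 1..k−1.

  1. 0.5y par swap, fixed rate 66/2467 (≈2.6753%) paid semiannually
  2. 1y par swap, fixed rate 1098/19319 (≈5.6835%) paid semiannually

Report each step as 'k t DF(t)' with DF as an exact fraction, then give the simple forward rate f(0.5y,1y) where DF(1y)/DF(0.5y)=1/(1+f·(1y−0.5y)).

step 1 [0.5y] swap r/2=33/2467: DF=(1 − 33/2467·(0))/(1+33/2467) = 2467/2500 ≈ 0.986800
step 2 [1y] swap r/2=549/19319: DF=(1 − 549/19319·(0.986800))/(1+549/19319) = 9451/10000 ≈ 0.945100

1 1/2 2467/2500
2 1 9451/10000
f(0.5y,1y) = ((2467/2500)/(9451/10000) − 1)/(1/2) = 834/9451 ≈ 8.8245%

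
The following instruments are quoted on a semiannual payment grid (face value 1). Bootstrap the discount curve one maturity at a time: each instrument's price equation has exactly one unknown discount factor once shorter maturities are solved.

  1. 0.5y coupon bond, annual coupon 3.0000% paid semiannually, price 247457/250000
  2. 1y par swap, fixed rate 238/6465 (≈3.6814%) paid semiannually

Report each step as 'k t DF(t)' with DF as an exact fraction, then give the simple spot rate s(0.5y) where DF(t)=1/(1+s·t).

step 1 [0.5y] bond c/2=3/200: DF=(247457/250000 − 3/200·(0))/(1+3/200) = 1219/1250 ≈ 0.975200
step 2 [1y] swap r/2=119/6465: DF=(1 − 119/6465·(0.975200))/(1+119/6465) = 9643/10000 ≈ 0.964300

1 1/2 1219/1250
2 1 9643/10000
s(0.5y) = (1/(1219/1250) − 1)/(1/2) = 62/1219 ≈ 5.0861%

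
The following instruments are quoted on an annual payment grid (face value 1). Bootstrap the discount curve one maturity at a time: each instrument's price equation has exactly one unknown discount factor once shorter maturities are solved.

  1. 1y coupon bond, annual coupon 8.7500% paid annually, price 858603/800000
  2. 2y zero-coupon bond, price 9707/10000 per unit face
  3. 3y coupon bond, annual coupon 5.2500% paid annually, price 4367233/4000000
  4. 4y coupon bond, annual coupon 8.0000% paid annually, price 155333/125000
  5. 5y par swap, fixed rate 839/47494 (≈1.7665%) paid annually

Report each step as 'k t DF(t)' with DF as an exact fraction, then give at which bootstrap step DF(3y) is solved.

step 1 [1y] bond c/1=7/80: DF=(858603/800000 − 7/80·(0))/(1+7/80) = 9869/10000 ≈ 0.986900
step 2 [2y] zero: DF = P = 9707/10000 ≈ 0.970700
step 3 [3y] bond c/1=21/400: DF=(4367233/4000000 − 21/400·(0.986900+0.970700))/(1+21/400) = 9397/10000 ≈ 0.939700
step 4 [4y] bond c/1=2/25: DF=(155333/125000 − 2/25·(0.986900+0.970700+0.939700))/(1+2/25) = 117/125 ≈ 0.936000
step 5 [5y] swap r/1=839/47494: DF=(1 − 839/47494·(0.986900+0.970700+0.939700+0.936000))/(1+839/47494) = 9161/10000 ≈ 0.916100

1 1 9869/10000
2 2 9707/10000
3 3 9397/10000
4 4 117/125
5 5 9161/10000
DF(3y) is solved at step 3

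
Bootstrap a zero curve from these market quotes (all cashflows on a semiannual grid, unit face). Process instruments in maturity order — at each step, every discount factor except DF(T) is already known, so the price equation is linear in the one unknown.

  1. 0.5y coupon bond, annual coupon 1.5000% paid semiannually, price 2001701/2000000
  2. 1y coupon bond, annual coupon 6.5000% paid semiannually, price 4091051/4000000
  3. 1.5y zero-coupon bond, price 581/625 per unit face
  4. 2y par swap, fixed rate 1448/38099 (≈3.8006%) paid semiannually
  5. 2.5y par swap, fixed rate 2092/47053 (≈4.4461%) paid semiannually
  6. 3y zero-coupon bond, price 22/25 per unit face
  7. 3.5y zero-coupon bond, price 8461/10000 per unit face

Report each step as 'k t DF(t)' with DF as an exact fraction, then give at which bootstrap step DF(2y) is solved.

1 1/2 4967/5000
2 1 9593/10000
3 3/2 581/625
4 2 2319/2500
5 5/2 4477/5000
6 3 22/25
7 7/2 8461/10000
DF(2y) is solved at step 4

step 1 [0.5y] bond c/2=3/400: DF=(2001701/2000000 − 3/400·(0))/(1+3/400) = 4967/5000 ≈ 0.993400
step 2 [1y] bond c/2=13/400: DF=(4091051/4000000 − 13/400·(0.993400))/(1+13/400) = 9593/10000 ≈ 0.959300
step 3 [1.5y] zero: DF = P = 581/625 ≈ 0.929600
step 4 [2y] swap r/2=724/38099: DF=(1 − 724/38099·(0.993400+0.959300+0.929600))/(1+724/38099) = 2319/2500 ≈ 0.927600
step 5 [2.5y] swap r/2=1046/47053: DF=(1 − 1046/47053·(0.993400+0.959300+0.929600+0.927600))/(1+1046/47053) = 4477/5000 ≈ 0.895400
step 6 [3y] zero: DF = P = 22/25 ≈ 0.880000
step 7 [3.5y] zero: DF = P = 8461/10000 ≈ 0.846100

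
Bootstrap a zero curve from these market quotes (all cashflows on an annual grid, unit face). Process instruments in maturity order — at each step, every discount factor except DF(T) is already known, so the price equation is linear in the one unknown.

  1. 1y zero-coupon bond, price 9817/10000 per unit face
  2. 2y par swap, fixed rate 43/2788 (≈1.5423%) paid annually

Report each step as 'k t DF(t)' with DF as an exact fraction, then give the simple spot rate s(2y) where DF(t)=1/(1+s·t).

1 1 9817/10000
2 2 9699/10000
s(2y) = (1/(9699/10000) − 1)/(2) = 301/19398 ≈ 1.5517%

step 1 [1y] zero: DF = P = 9817/10000 ≈ 0.981700
step 2 [2y] swap r/1=43/2788: DF=(1 − 43/2788·(0.981700))/(1+43/2788) = 9699/10000 ≈ 0.969900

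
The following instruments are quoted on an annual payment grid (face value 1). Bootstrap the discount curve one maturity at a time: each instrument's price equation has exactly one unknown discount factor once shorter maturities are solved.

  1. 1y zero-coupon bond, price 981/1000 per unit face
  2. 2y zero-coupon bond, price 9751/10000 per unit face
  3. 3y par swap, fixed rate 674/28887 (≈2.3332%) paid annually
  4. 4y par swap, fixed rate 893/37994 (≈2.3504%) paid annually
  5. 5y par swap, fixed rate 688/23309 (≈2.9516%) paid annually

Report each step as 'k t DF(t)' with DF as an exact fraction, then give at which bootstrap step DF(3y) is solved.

step 1 [1y] zero: DF = P = 981/1000 ≈ 0.981000
step 2 [2y] zero: DF = P = 9751/10000 ≈ 0.975100
step 3 [3y] swap r/1=674/28887: DF=(1 − 674/28887·(0.981000+0.975100))/(1+674/28887) = 4663/5000 ≈ 0.932600
step 4 [4y] swap r/1=893/37994: DF=(1 − 893/37994·(0.981000+0.975100+0.932600))/(1+893/37994) = 9107/10000 ≈ 0.910700
step 5 [5y] swap r/1=688/23309: DF=(1 − 688/23309·(0.981000+0.975100+0.932600+0.910700))/(1+688/23309) = 539/625 ≈ 0.862400

1 1 981/1000
2 2 9751/10000
3 3 4663/5000
4 4 9107/10000
5 5 539/625
DF(3y) is solved at step 3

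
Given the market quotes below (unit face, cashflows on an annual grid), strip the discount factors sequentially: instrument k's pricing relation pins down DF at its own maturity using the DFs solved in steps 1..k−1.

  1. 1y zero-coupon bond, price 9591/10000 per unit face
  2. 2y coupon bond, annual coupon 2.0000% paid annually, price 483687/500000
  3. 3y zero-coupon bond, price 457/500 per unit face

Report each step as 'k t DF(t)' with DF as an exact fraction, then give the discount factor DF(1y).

1 1 9591/10000
2 2 581/625
3 3 457/500
DF(1y) = 9591/10000 ≈ 0.959100

step 1 [1y] zero: DF = P = 9591/10000 ≈ 0.959100
step 2 [2y] bond c/1=1/50: DF=(483687/500000 − 1/50·(0.959100))/(1+1/50) = 581/625 ≈ 0.929600
step 3 [3y] zero: DF = P = 457/500 ≈ 0.914000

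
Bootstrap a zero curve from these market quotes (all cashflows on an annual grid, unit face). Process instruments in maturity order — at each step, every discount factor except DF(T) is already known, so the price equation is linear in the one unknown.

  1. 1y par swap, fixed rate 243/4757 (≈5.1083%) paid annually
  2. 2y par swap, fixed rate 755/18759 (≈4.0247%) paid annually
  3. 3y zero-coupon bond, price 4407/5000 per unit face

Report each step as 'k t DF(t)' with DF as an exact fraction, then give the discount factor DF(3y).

step 1 [1y] swap r/1=243/4757: DF=(1 − 243/4757·(0))/(1+243/4757) = 4757/5000 ≈ 0.951400
step 2 [2y] swap r/1=755/18759: DF=(1 − 755/18759·(0.951400))/(1+755/18759) = 1849/2000 ≈ 0.924500
step 3 [3y] zero: DF = P = 4407/5000 ≈ 0.881400

1 1 4757/5000
2 2 1849/2000
3 3 4407/5000
DF(3y) = 4407/5000 ≈ 0.881400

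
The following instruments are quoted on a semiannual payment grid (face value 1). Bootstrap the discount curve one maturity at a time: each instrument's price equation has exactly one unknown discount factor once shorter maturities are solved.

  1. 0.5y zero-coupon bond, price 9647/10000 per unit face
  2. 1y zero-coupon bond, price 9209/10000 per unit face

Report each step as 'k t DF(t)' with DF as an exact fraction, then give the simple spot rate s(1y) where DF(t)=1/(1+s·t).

1 1/2 9647/10000
2 1 9209/10000
s(1y) = (1/(9209/10000) − 1)/(1) = 791/9209 ≈ 8.5894%

step 1 [0.5y] zero: DF = P = 9647/10000 ≈ 0.964700
step 2 [1y] zero: DF = P = 9209/10000 ≈ 0.920900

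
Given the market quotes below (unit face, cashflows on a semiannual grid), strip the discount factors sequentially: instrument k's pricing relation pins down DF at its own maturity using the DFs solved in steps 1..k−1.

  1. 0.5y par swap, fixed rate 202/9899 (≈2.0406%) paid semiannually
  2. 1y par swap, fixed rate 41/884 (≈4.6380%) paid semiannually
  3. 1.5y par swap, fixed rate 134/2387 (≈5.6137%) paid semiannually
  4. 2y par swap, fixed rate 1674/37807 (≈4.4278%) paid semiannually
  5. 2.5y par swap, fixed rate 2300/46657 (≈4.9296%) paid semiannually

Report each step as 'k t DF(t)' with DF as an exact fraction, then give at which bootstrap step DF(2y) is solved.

1 1/2 9899/10000
2 1 9549/10000
3 3/2 2299/2500
4 2 9163/10000
5 5/2 177/200
DF(2y) is solved at step 4

step 1 [0.5y] swap r/2=101/9899: DF=(1 − 101/9899·(0))/(1+101/9899) = 9899/10000 ≈ 0.989900
step 2 [1y] swap r/2=41/1768: DF=(1 − 41/1768·(0.989900))/(1+41/1768) = 9549/10000 ≈ 0.954900
step 3 [1.5y] swap r/2=67/2387: DF=(1 − 67/2387·(0.989900+0.954900))/(1+67/2387) = 2299/2500 ≈ 0.919600
step 4 [2y] swap r/2=837/37807: DF=(1 − 837/37807·(0.989900+0.954900+0.919600))/(1+837/37807) = 9163/10000 ≈ 0.916300
step 5 [2.5y] swap r/2=1150/46657: DF=(1 − 1150/46657·(0.989900+0.954900+0.919600+0.916300))/(1+1150/46657) = 177/200 ≈ 0.885000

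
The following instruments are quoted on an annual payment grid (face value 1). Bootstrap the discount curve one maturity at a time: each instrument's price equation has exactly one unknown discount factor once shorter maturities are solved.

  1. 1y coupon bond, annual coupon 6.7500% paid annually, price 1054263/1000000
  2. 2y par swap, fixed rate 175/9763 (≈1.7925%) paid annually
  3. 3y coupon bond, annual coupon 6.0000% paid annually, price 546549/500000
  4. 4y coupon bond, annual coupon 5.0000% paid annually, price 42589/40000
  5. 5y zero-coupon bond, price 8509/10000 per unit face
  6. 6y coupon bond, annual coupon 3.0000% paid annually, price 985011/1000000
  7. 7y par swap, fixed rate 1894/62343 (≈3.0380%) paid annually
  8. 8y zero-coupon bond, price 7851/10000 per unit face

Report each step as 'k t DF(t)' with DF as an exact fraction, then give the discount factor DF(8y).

step 1 [1y] bond c/1=27/400: DF=(1054263/1000000 − 27/400·(0))/(1+27/400) = 2469/2500 ≈ 0.987600
step 2 [2y] swap r/1=175/9763: DF=(1 − 175/9763·(0.987600))/(1+175/9763) = 193/200 ≈ 0.965000
step 3 [3y] bond c/1=3/50: DF=(546549/500000 − 3/50·(0.987600+0.965000))/(1+3/50) = 9207/10000 ≈ 0.920700
step 4 [4y] bond c/1=1/20: DF=(42589/40000 − 1/20·(0.987600+0.965000+0.920700))/(1+1/20) = 2193/2500 ≈ 0.877200
step 5 [5y] zero: DF = P = 8509/10000 ≈ 0.850900
step 6 [6y] bond c/1=3/100: DF=(985011/1000000 − 3/100·(0.987600+0.965000+0.920700+0.877200+0.850900))/(1+3/100) = 8223/10000 ≈ 0.822300
step 7 [7y] swap r/1=1894/62343: DF=(1 − 1894/62343·(0.987600+0.965000+0.920700+0.877200+0.850900+0.822300))/(1+1894/62343) = 4053/5000 ≈ 0.810600
step 8 [8y] zero: DF = P = 7851/10000 ≈ 0.785100

1 1 2469/2500
2 2 193/200
3 3 9207/10000
4 4 2193/2500
5 5 8509/10000
6 6 8223/10000
7 7 4053/5000
8 8 7851/10000
DF(8y) = 7851/10000 ≈ 0.785100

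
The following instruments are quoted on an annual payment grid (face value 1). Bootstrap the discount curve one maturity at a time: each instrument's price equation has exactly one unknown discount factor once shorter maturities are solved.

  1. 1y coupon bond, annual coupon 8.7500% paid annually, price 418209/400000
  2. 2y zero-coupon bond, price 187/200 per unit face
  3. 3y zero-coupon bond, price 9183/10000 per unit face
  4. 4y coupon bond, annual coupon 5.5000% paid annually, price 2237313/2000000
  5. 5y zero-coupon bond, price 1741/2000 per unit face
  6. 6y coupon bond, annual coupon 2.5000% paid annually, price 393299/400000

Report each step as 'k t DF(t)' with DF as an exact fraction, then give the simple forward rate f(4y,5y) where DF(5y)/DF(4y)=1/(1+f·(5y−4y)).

1 1 4807/5000
2 2 187/200
3 3 9183/10000
4 4 571/625
5 5 1741/2000
6 6 8471/10000
f(4y,5y) = ((571/625)/(1741/2000) − 1)/(1) = 431/8705 ≈ 4.9512%

step 1 [1y] bond c/1=7/80: DF=(418209/400000 − 7/80·(0))/(1+7/80) = 4807/5000 ≈ 0.961400
step 2 [2y] zero: DF = P = 187/200 ≈ 0.935000
step 3 [3y] zero: DF = P = 9183/10000 ≈ 0.918300
step 4 [4y] bond c/1=11/200: DF=(2237313/2000000 − 11/200·(0.961400+0.935000+0.918300))/(1+11/200) = 571/625 ≈ 0.913600
step 5 [5y] zero: DF = P = 1741/2000 ≈ 0.870500
step 6 [6y] bond c/1=1/40: DF=(393299/400000 − 1/40·(0.961400+0.935000+0.918300+0.913600+0.870500))/(1+1/40) = 8471/10000 ≈ 0.847100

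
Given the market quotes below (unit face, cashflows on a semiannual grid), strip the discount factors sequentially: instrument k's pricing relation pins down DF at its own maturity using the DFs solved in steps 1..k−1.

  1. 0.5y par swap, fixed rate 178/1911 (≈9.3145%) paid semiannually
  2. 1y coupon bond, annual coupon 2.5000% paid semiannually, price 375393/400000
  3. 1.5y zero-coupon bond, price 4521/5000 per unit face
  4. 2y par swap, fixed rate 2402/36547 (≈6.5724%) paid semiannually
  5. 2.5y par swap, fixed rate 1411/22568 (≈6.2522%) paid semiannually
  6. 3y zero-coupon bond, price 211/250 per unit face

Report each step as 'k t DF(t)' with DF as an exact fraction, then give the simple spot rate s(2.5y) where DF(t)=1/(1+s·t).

1 1/2 1911/2000
2 1 9151/10000
3 3/2 4521/5000
4 2 8799/10000
5 5/2 8589/10000
6 3 211/250
s(2.5y) = (1/(8589/10000) − 1)/(5/2) = 2822/42945 ≈ 6.5712%

step 1 [0.5y] swap r/2=89/1911: DF=(1 − 89/1911·(0))/(1+89/1911) = 1911/2000 ≈ 0.955500
step 2 [1y] bond c/2=1/80: DF=(375393/400000 − 1/80·(0.955500))/(1+1/80) = 9151/10000 ≈ 0.915100
step 3 [1.5y] zero: DF = P = 4521/5000 ≈ 0.904200
step 4 [2y] swap r/2=1201/36547: DF=(1 − 1201/36547·(0.955500+0.915100+0.904200))/(1+1201/36547) = 8799/10000 ≈ 0.879900
step 5 [2.5y] swap r/2=1411/45136: DF=(1 − 1411/45136·(0.955500+0.915100+0.904200+0.879900))/(1+1411/45136) = 8589/10000 ≈ 0.858900
step 6 [3y] zero: DF = P = 211/250 ≈ 0.844000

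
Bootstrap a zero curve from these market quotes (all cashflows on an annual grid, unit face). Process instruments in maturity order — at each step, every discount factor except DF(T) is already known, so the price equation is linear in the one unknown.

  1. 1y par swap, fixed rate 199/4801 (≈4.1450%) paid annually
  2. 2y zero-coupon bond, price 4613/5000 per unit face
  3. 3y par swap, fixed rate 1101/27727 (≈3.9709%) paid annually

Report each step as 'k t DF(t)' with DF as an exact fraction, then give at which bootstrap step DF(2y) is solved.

1 1 4801/5000
2 2 4613/5000
3 3 8899/10000
DF(2y) is solved at step 2

step 1 [1y] swap r/1=199/4801: DF=(1 − 199/4801·(0))/(1+199/4801) = 4801/5000 ≈ 0.960200
step 2 [2y] zero: DF = P = 4613/5000 ≈ 0.922600
step 3 [3y] swap r/1=1101/27727: DF=(1 − 1101/27727·(0.960200+0.922600))/(1+1101/27727) = 8899/10000 ≈ 0.889900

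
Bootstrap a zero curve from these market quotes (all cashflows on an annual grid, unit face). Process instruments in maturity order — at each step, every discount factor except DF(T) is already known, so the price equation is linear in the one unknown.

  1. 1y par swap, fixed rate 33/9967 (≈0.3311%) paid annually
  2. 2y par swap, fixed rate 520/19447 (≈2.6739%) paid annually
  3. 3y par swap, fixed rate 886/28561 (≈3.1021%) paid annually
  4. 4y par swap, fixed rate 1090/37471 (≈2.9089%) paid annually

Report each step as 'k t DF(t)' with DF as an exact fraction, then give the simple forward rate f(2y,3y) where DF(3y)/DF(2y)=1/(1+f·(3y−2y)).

1 1 9967/10000
2 2 237/250
3 3 4557/5000
4 4 891/1000
f(2y,3y) = ((237/250)/(4557/5000) − 1)/(1) = 61/1519 ≈ 4.0158%

step 1 [1y] swap r/1=33/9967: DF=(1 − 33/9967·(0))/(1+33/9967) = 9967/10000 ≈ 0.996700
step 2 [2y] swap r/1=520/19447: DF=(1 − 520/19447·(0.996700))/(1+520/19447) = 237/250 ≈ 0.948000
step 3 [3y] swap r/1=886/28561: DF=(1 − 886/28561·(0.996700+0.948000))/(1+886/28561) = 4557/5000 ≈ 0.911400
step 4 [4y] swap r/1=1090/37471: DF=(1 − 1090/37471·(0.996700+0.948000+0.911400))/(1+1090/37471) = 891/1000 ≈ 0.891000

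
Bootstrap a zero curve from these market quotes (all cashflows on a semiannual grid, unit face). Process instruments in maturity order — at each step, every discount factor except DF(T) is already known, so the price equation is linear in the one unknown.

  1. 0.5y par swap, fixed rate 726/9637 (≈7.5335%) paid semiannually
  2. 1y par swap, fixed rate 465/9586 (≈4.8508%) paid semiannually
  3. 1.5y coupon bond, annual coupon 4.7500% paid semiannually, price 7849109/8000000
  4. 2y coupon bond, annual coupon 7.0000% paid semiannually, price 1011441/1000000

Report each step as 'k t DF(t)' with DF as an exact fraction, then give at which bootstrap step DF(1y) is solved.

step 1 [0.5y] swap r/2=363/9637: DF=(1 − 363/9637·(0))/(1+363/9637) = 9637/10000 ≈ 0.963700
step 2 [1y] swap r/2=465/19172: DF=(1 − 465/19172·(0.963700))/(1+465/19172) = 1907/2000 ≈ 0.953500
step 3 [1.5y] bond c/2=19/800: DF=(7849109/8000000 − 19/800·(0.963700+0.953500))/(1+19/800) = 9139/10000 ≈ 0.913900
step 4 [2y] bond c/2=7/200: DF=(1011441/1000000 − 7/200·(0.963700+0.953500+0.913900))/(1+7/200) = 1763/2000 ≈ 0.881500

1 1/2 9637/10000
2 1 1907/2000
3 3/2 9139/10000
4 2 1763/2000
DF(1y) is solved at step 2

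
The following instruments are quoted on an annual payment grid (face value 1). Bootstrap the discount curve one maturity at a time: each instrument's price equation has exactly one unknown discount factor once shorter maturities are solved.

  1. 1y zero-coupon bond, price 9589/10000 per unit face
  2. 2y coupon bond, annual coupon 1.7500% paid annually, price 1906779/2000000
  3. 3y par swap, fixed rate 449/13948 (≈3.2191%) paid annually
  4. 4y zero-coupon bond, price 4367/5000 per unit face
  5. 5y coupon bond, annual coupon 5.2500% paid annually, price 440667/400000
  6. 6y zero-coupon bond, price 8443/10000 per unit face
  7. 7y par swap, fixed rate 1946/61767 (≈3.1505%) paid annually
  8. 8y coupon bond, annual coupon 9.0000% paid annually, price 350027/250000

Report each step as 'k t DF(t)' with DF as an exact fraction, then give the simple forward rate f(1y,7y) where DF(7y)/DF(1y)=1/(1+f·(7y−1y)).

1 1 9589/10000
2 2 1841/2000
3 3 4551/5000
4 4 4367/5000
5 5 108/125
6 6 8443/10000
7 7 4027/5000
8 8 1549/2000
f(1y,7y) = ((9589/10000)/(4027/5000) − 1)/(6) = 1535/48324 ≈ 3.1765%

step 1 [1y] zero: DF = P = 9589/10000 ≈ 0.958900
step 2 [2y] bond c/1=7/400: DF=(1906779/2000000 − 7/400·(0.958900))/(1+7/400) = 1841/2000 ≈ 0.920500
step 3 [3y] swap r/1=449/13948: DF=(1 − 449/13948·(0.958900+0.920500))/(1+449/13948) = 4551/5000 ≈ 0.910200
step 4 [4y] zero: DF = P = 4367/5000 ≈ 0.873400
step 5 [5y] bond c/1=21/400: DF=(440667/400000 − 21/400·(0.958900+0.920500+0.910200+0.873400))/(1+21/400) = 108/125 ≈ 0.864000
step 6 [6y] zero: DF = P = 8443/10000 ≈ 0.844300
step 7 [7y] swap r/1=1946/61767: DF=(1 − 1946/61767·(0.958900+0.920500+0.910200+0.873400+0.864000+0.844300))/(1+1946/61767) = 4027/5000 ≈ 0.805400
step 8 [8y] bond c/1=9/100: DF=(350027/250000 − 9/100·(0.958900+0.920500+0.910200+0.873400+0.864000+0.844300+0.805400))/(1+9/100) = 1549/2000 ≈ 0.774500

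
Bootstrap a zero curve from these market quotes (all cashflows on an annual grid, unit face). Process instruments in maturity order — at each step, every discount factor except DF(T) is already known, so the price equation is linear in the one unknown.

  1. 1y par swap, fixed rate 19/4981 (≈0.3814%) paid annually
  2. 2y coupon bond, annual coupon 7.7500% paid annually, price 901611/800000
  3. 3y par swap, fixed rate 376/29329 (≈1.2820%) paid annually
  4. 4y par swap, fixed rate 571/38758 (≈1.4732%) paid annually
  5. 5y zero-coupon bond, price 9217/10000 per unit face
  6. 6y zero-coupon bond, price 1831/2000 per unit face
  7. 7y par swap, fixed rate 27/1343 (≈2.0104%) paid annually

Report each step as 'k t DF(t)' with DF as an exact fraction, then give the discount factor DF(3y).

1 1 4981/5000
2 2 9743/10000
3 3 1203/1250
4 4 9429/10000
5 5 9217/10000
6 6 1831/2000
7 7 8677/10000
DF(3y) = 1203/1250 ≈ 0.962400

step 1 [1y] swap r/1=19/4981: DF=(1 − 19/4981·(0))/(1+19/4981) = 4981/5000 ≈ 0.996200
step 2 [2y] bond c/1=31/400: DF=(901611/800000 − 31/400·(0.996200))/(1+31/400) = 9743/10000 ≈ 0.974300
step 3 [3y] swap r/1=376/29329: DF=(1 − 376/29329·(0.996200+0.974300))/(1+376/29329) = 1203/1250 ≈ 0.962400
step 4 [4y] swap r/1=571/38758: DF=(1 − 571/38758·(0.996200+0.974300+0.962400))/(1+571/38758) = 9429/10000 ≈ 0.942900
step 5 [5y] zero: DF = P = 9217/10000 ≈ 0.921700
step 6 [6y] zero: DF = P = 1831/2000 ≈ 0.915500
step 7 [7y] swap r/1=27/1343: DF=(1 − 27/1343·(0.996200+0.974300+0.962400+0.942900+0.921700+0.915500))/(1+27/1343) = 8677/10000 ≈ 0.867700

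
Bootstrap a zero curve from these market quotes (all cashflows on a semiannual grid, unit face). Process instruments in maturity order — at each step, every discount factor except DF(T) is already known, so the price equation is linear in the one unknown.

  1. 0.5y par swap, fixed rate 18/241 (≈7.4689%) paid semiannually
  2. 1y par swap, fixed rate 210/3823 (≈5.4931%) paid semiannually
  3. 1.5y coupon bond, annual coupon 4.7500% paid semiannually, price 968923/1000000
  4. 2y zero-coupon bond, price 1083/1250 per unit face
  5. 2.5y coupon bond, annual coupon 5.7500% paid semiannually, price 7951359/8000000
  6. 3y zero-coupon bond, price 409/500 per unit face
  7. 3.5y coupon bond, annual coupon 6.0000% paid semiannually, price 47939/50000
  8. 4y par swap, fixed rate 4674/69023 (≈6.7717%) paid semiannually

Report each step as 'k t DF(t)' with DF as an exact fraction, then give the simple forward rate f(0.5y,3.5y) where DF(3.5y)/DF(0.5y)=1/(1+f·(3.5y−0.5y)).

1 1/2 241/250
2 1 379/400
3 3/2 9021/10000
4 2 1083/1250
5 5/2 8633/10000
6 3 409/500
7 7/2 7747/10000
8 4 7663/10000
f(0.5y,3.5y) = ((241/250)/(7747/10000) − 1)/(3) = 631/7747 ≈ 8.1451%

step 1 [0.5y] swap r/2=9/241: DF=(1 − 9/241·(0))/(1+9/241) = 241/250 ≈ 0.964000
step 2 [1y] swap r/2=105/3823: DF=(1 − 105/3823·(0.964000))/(1+105/3823) = 379/400 ≈ 0.947500
step 3 [1.5y] bond c/2=19/800: DF=(968923/1000000 − 19/800·(0.964000+0.947500))/(1+19/800) = 9021/10000 ≈ 0.902100
step 4 [2y] zero: DF = P = 1083/1250 ≈ 0.866400
step 5 [2.5y] bond c/2=23/800: DF=(7951359/8000000 − 23/800·(0.964000+0.947500+0.902100+0.866400))/(1+23/800) = 8633/10000 ≈ 0.863300
step 6 [3y] zero: DF = P = 409/500 ≈ 0.818000
step 7 [3.5y] bond c/2=3/100: DF=(47939/50000 − 3/100·(0.964000+0.947500+0.902100+0.866400+0.863300+0.818000))/(1+3/100) = 7747/10000 ≈ 0.774700
step 8 [4y] swap r/2=2337/69023: DF=(1 − 2337/69023·(0.964000+0.947500+0.902100+0.866400+0.863300+0.818000+0.774700))/(1+2337/69023) = 7663/10000 ≈ 0.766300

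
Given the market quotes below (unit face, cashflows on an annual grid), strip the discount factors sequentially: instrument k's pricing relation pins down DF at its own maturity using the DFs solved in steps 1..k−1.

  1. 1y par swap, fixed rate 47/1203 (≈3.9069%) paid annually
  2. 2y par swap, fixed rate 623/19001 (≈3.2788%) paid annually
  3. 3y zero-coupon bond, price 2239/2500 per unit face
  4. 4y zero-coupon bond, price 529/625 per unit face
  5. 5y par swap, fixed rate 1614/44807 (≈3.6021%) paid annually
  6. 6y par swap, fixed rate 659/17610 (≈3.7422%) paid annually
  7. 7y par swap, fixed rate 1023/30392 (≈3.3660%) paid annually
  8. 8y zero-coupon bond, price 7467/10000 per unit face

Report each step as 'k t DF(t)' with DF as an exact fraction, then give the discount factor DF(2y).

1 1 1203/1250
2 2 9377/10000
3 3 2239/2500
4 4 529/625
5 5 4193/5000
6 6 8023/10000
7 7 3977/5000
8 8 7467/10000
DF(2y) = 9377/10000 ≈ 0.937700

step 1 [1y] swap r/1=47/1203: DF=(1 − 47/1203·(0))/(1+47/1203) = 1203/1250 ≈ 0.962400
step 2 [2y] swap r/1=623/19001: DF=(1 − 623/19001·(0.962400))/(1+623/19001) = 9377/10000 ≈ 0.937700
step 3 [3y] zero: DF = P = 2239/2500 ≈ 0.895600
step 4 [4y] zero: DF = P = 529/625 ≈ 0.846400
step 5 [5y] swap r/1=1614/44807: DF=(1 − 1614/44807·(0.962400+0.937700+0.895600+0.846400))/(1+1614/44807) = 4193/5000 ≈ 0.838600
step 6 [6y] swap r/1=659/17610: DF=(1 − 659/17610·(0.962400+0.937700+0.895600+0.846400+0.838600))/(1+659/17610) = 8023/10000 ≈ 0.802300
step 7 [7y] swap r/1=1023/30392: DF=(1 − 1023/30392·(0.962400+0.937700+0.895600+0.846400+0.838600+0.802300))/(1+1023/30392) = 3977/5000 ≈ 0.795400
step 8 [8y] zero: DF = P = 7467/10000 ≈ 0.746700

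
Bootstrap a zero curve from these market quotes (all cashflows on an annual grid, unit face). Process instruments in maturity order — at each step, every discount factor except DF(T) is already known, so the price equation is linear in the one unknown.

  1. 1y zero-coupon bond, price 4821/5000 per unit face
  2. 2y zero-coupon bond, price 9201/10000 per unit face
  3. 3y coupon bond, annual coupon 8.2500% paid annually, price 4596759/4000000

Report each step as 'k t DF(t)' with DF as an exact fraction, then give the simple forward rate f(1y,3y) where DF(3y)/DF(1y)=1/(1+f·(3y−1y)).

1 1 4821/5000
2 2 9201/10000
3 3 459/500
f(1y,3y) = ((4821/5000)/(459/500) − 1)/(2) = 77/3060 ≈ 2.5163%

step 1 [1y] zero: DF = P = 4821/5000 ≈ 0.964200
step 2 [2y] zero: DF = P = 9201/10000 ≈ 0.920100
step 3 [3y] bond c/1=33/400: DF=(4596759/4000000 − 33/400·(0.964200+0.920100))/(1+33/400) = 459/500 ≈ 0.918000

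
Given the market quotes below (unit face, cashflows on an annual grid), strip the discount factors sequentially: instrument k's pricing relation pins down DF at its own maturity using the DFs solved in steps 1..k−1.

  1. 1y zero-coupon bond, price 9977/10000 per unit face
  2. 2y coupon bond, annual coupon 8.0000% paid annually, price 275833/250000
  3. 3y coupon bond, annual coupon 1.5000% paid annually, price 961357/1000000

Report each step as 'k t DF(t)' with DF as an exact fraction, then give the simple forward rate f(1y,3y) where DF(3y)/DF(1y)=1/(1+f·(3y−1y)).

1 1 9977/10000
2 2 9477/10000
3 3 574/625
f(1y,3y) = ((9977/10000)/(574/625) − 1)/(2) = 793/18368 ≈ 4.3173%

step 1 [1y] zero: DF = P = 9977/10000 ≈ 0.997700
step 2 [2y] bond c/1=2/25: DF=(275833/250000 − 2/25·(0.997700))/(1+2/25) = 9477/10000 ≈ 0.947700
step 3 [3y] bond c/1=3/200: DF=(961357/1000000 − 3/200·(0.997700+0.947700))/(1+3/200) = 574/625 ≈ 0.918400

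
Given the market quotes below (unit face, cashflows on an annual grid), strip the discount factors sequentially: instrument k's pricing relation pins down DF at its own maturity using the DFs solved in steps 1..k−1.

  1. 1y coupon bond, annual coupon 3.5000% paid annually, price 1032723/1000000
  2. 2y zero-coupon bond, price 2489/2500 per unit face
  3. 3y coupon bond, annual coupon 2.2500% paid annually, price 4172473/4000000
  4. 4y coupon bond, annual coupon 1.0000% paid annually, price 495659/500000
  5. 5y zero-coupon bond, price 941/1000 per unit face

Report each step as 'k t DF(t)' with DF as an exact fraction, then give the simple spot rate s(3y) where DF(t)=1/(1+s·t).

1 1 4989/5000
2 2 2489/2500
3 3 9763/10000
4 4 9521/10000
5 5 941/1000
s(3y) = (1/(9763/10000) − 1)/(3) = 79/9763 ≈ 0.8092%

step 1 [1y] bond c/1=7/200: DF=(1032723/1000000 − 7/200·(0))/(1+7/200) = 4989/5000 ≈ 0.997800
step 2 [2y] zero: DF = P = 2489/2500 ≈ 0.995600
step 3 [3y] bond c/1=9/400: DF=(4172473/4000000 − 9/400·(0.997800+0.995600))/(1+9/400) = 9763/10000 ≈ 0.976300
step 4 [4y] bond c/1=1/100: DF=(495659/500000 − 1/100·(0.997800+0.995600+0.976300))/(1+1/100) = 9521/10000 ≈ 0.952100
step 5 [5y] zero: DF = P = 941/1000 ≈ 0.941000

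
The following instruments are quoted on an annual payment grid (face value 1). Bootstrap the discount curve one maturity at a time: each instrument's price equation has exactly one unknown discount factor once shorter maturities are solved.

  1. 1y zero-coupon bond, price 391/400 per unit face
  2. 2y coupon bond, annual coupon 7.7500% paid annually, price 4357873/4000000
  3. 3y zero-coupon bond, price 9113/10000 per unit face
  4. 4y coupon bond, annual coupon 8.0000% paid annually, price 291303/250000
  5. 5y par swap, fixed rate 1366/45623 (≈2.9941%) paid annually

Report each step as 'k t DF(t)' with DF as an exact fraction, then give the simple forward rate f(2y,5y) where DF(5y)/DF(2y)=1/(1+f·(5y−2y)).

1 1 391/400
2 2 588/625
3 3 9113/10000
4 4 8693/10000
5 5 4317/5000
f(2y,5y) = ((588/625)/(4317/5000) − 1)/(3) = 43/1439 ≈ 2.9882%

step 1 [1y] zero: DF = P = 391/400 ≈ 0.977500
step 2 [2y] bond c/1=31/400: DF=(4357873/4000000 − 31/400·(0.977500))/(1+31/400) = 588/625 ≈ 0.940800
step 3 [3y] zero: DF = P = 9113/10000 ≈ 0.911300
step 4 [4y] bond c/1=2/25: DF=(291303/250000 − 2/25·(0.977500+0.940800+0.911300))/(1+2/25) = 8693/10000 ≈ 0.869300
step 5 [5y] swap r/1=1366/45623: DF=(1 − 1366/45623·(0.977500+0.940800+0.911300+0.869300))/(1+1366/45623) = 4317/5000 ≈ 0.863400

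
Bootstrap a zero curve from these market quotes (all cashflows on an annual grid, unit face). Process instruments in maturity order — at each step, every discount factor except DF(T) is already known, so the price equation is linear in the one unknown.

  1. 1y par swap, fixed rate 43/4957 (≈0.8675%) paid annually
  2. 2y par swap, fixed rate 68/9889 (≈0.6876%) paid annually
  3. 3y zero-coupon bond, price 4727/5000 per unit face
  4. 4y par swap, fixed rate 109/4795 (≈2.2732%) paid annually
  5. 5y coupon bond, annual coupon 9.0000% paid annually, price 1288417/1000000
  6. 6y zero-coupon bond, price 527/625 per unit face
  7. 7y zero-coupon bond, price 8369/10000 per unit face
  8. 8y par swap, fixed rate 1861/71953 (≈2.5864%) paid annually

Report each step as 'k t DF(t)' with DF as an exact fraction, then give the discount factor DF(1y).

step 1 [1y] swap r/1=43/4957: DF=(1 − 43/4957·(0))/(1+43/4957) = 4957/5000 ≈ 0.991400
step 2 [2y] swap r/1=68/9889: DF=(1 − 68/9889·(0.991400))/(1+68/9889) = 1233/1250 ≈ 0.986400
step 3 [3y] zero: DF = P = 4727/5000 ≈ 0.945400
step 4 [4y] swap r/1=109/4795: DF=(1 − 109/4795·(0.991400+0.986400+0.945400))/(1+109/4795) = 1141/1250 ≈ 0.912800
step 5 [5y] bond c/1=9/100: DF=(1288417/1000000 − 9/100·(0.991400+0.986400+0.945400+0.912800))/(1+9/100) = 8653/10000 ≈ 0.865300
step 6 [6y] zero: DF = P = 527/625 ≈ 0.843200
step 7 [7y] zero: DF = P = 8369/10000 ≈ 0.836900
step 8 [8y] swap r/1=1861/71953: DF=(1 − 1861/71953·(0.991400+0.986400+0.945400+0.912800+0.865300+0.843200+0.836900))/(1+1861/71953) = 8139/10000 ≈ 0.813900

1 1 4957/5000
2 2 1233/1250
3 3 4727/5000
4 4 1141/1250
5 5 8653/10000
6 6 527/625
7 7 8369/10000
8 8 8139/10000
DF(1y) = 4957/5000 ≈ 0.991400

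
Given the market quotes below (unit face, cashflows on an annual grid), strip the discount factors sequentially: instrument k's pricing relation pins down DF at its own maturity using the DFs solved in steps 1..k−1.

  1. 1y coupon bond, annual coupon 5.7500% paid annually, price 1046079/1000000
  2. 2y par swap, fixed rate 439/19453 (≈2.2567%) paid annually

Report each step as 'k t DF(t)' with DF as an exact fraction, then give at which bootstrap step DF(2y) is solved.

step 1 [1y] bond c/1=23/400: DF=(1046079/1000000 − 23/400·(0))/(1+23/400) = 2473/2500 ≈ 0.989200
step 2 [2y] swap r/1=439/19453: DF=(1 − 439/19453·(0.989200))/(1+439/19453) = 9561/10000 ≈ 0.956100

1 1 2473/2500
2 2 9561/10000
DF(2y) is solved at step 2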